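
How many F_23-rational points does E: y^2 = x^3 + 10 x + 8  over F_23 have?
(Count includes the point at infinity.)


For each x in F_23, count y with y^2 = x^3 + 10 x + 8 mod 23:
  x = 0: RHS = 8, y in [10, 13]  -> 2 point(s)
  x = 2: RHS = 13, y in [6, 17]  -> 2 point(s)
  x = 6: RHS = 8, y in [10, 13]  -> 2 point(s)
  x = 8: RHS = 2, y in [5, 18]  -> 2 point(s)
  x = 10: RHS = 4, y in [2, 21]  -> 2 point(s)
  x = 11: RHS = 0, y in [0]  -> 1 point(s)
  x = 12: RHS = 16, y in [4, 19]  -> 2 point(s)
  x = 13: RHS = 12, y in [9, 14]  -> 2 point(s)
  x = 16: RHS = 9, y in [3, 20]  -> 2 point(s)
  x = 17: RHS = 8, y in [10, 13]  -> 2 point(s)
  x = 21: RHS = 3, y in [7, 16]  -> 2 point(s)
Affine points: 21. Add the point at infinity: total = 22.

#E(F_23) = 22


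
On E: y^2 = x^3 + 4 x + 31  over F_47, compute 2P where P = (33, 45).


Doubling: s = (3 x1^2 + a) / (2 y1)
s = (3*33^2 + 4) / (2*45) mod 47 = 40
x3 = s^2 - 2 x1 mod 47 = 40^2 - 2*33 = 30
y3 = s (x1 - x3) - y1 mod 47 = 40 * (33 - 30) - 45 = 28

2P = (30, 28)


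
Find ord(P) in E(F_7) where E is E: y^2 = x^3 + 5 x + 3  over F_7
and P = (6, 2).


Compute successive multiples of P until we hit O:
  1P = (6, 2)
  2P = (6, 5)
  3P = O

ord(P) = 3


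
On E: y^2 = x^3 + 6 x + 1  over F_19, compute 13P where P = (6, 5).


k = 13 = 1101_2 (binary, LSB first: 1011)
Double-and-add from P = (6, 5):
  bit 0 = 1: acc = O + (6, 5) = (6, 5)
  bit 1 = 0: acc unchanged = (6, 5)
  bit 2 = 1: acc = (6, 5) + (9, 9) = (10, 15)
  bit 3 = 1: acc = (10, 15) + (5, 2) = (10, 4)

13P = (10, 4)


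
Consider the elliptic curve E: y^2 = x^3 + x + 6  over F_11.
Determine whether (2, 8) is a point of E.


Check whether y^2 = x^3 + 1 x + 6 (mod 11) for (x, y) = (2, 8).
LHS: y^2 = 8^2 mod 11 = 9
RHS: x^3 + 1 x + 6 = 2^3 + 1*2 + 6 mod 11 = 5
LHS != RHS

No, not on the curve


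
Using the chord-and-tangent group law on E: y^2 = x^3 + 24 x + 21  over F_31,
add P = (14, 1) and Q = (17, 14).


P != Q, so use the chord formula.
s = (y2 - y1) / (x2 - x1) = (13) / (3) mod 31 = 25
x3 = s^2 - x1 - x2 mod 31 = 25^2 - 14 - 17 = 5
y3 = s (x1 - x3) - y1 mod 31 = 25 * (14 - 5) - 1 = 7

P + Q = (5, 7)


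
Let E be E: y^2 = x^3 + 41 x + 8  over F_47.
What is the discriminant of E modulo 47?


4 a^3 + 27 b^2 = 4*41^3 + 27*8^2 = 275684 + 1728 = 277412
Delta = -16 * (277412) = -4438592
Delta mod 47 = 41

Delta = 41 (mod 47)


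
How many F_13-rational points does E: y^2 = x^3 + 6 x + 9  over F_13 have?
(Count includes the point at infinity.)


For each x in F_13, count y with y^2 = x^3 + 6 x + 9 mod 13:
  x = 0: RHS = 9, y in [3, 10]  -> 2 point(s)
  x = 1: RHS = 3, y in [4, 9]  -> 2 point(s)
  x = 2: RHS = 3, y in [4, 9]  -> 2 point(s)
  x = 6: RHS = 1, y in [1, 12]  -> 2 point(s)
  x = 7: RHS = 4, y in [2, 11]  -> 2 point(s)
  x = 8: RHS = 10, y in [6, 7]  -> 2 point(s)
  x = 9: RHS = 12, y in [5, 8]  -> 2 point(s)
  x = 10: RHS = 3, y in [4, 9]  -> 2 point(s)
Affine points: 16. Add the point at infinity: total = 17.

#E(F_13) = 17


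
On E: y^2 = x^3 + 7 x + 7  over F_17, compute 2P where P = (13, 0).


k = 2 = 10_2 (binary, LSB first: 01)
Double-and-add from P = (13, 0):
  bit 0 = 0: acc unchanged = O
  bit 1 = 1: acc = O + O = O

2P = O


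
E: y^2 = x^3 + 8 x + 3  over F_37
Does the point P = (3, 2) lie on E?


Check whether y^2 = x^3 + 8 x + 3 (mod 37) for (x, y) = (3, 2).
LHS: y^2 = 2^2 mod 37 = 4
RHS: x^3 + 8 x + 3 = 3^3 + 8*3 + 3 mod 37 = 17
LHS != RHS

No, not on the curve


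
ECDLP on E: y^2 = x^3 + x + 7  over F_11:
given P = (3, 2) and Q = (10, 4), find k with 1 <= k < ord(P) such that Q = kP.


Enumerate multiples of P until we hit Q = (10, 4):
  1P = (3, 2)
  2P = (10, 4)
Match found at i = 2.

k = 2


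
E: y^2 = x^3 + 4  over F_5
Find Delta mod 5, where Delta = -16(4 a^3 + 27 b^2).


4 a^3 + 27 b^2 = 4*0^3 + 27*4^2 = 0 + 432 = 432
Delta = -16 * (432) = -6912
Delta mod 5 = 3

Delta = 3 (mod 5)


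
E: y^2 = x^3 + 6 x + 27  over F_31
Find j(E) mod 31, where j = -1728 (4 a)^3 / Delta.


Delta = -16(4 a^3 + 27 b^2) mod 31 = 3
-1728 * (4 a)^3 = -1728 * (4*6)^3 mod 31 = 15
j = 15 * 3^(-1) mod 31 = 5

j = 5 (mod 31)


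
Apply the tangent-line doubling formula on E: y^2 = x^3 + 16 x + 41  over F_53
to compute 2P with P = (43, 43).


Doubling: s = (3 x1^2 + a) / (2 y1)
s = (3*43^2 + 16) / (2*43) mod 53 = 16
x3 = s^2 - 2 x1 mod 53 = 16^2 - 2*43 = 11
y3 = s (x1 - x3) - y1 mod 53 = 16 * (43 - 11) - 43 = 45

2P = (11, 45)


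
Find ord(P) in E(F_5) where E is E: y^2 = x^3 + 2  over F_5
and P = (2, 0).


Compute successive multiples of P until we hit O:
  1P = (2, 0)
  2P = O

ord(P) = 2


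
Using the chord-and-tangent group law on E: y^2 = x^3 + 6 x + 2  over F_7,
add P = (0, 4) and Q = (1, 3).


P != Q, so use the chord formula.
s = (y2 - y1) / (x2 - x1) = (6) / (1) mod 7 = 6
x3 = s^2 - x1 - x2 mod 7 = 6^2 - 0 - 1 = 0
y3 = s (x1 - x3) - y1 mod 7 = 6 * (0 - 0) - 4 = 3

P + Q = (0, 3)


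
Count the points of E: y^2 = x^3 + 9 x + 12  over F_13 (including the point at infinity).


For each x in F_13, count y with y^2 = x^3 + 9 x + 12 mod 13:
  x = 0: RHS = 12, y in [5, 8]  -> 2 point(s)
  x = 1: RHS = 9, y in [3, 10]  -> 2 point(s)
  x = 2: RHS = 12, y in [5, 8]  -> 2 point(s)
  x = 3: RHS = 1, y in [1, 12]  -> 2 point(s)
  x = 5: RHS = 0, y in [0]  -> 1 point(s)
  x = 6: RHS = 9, y in [3, 10]  -> 2 point(s)
  x = 9: RHS = 3, y in [4, 9]  -> 2 point(s)
  x = 10: RHS = 10, y in [6, 7]  -> 2 point(s)
  x = 11: RHS = 12, y in [5, 8]  -> 2 point(s)
Affine points: 17. Add the point at infinity: total = 18.

#E(F_13) = 18


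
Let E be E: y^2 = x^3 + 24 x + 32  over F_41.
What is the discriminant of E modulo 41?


4 a^3 + 27 b^2 = 4*24^3 + 27*32^2 = 55296 + 27648 = 82944
Delta = -16 * (82944) = -1327104
Delta mod 41 = 25

Delta = 25 (mod 41)


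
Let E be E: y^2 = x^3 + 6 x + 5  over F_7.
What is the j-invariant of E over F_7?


Delta = -16(4 a^3 + 27 b^2) mod 7 = 2
-1728 * (4 a)^3 = -1728 * (4*6)^3 mod 7 = 6
j = 6 * 2^(-1) mod 7 = 3

j = 3 (mod 7)


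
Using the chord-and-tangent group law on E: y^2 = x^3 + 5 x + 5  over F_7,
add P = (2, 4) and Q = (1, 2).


P != Q, so use the chord formula.
s = (y2 - y1) / (x2 - x1) = (5) / (6) mod 7 = 2
x3 = s^2 - x1 - x2 mod 7 = 2^2 - 2 - 1 = 1
y3 = s (x1 - x3) - y1 mod 7 = 2 * (2 - 1) - 4 = 5

P + Q = (1, 5)


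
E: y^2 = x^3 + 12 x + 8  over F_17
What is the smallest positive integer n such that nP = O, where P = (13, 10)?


Compute successive multiples of P until we hit O:
  1P = (13, 10)
  2P = (0, 12)
  3P = (0, 5)
  4P = (13, 7)
  5P = O

ord(P) = 5


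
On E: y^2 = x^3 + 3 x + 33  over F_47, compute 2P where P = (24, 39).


Doubling: s = (3 x1^2 + a) / (2 y1)
s = (3*24^2 + 3) / (2*39) mod 47 = 24
x3 = s^2 - 2 x1 mod 47 = 24^2 - 2*24 = 11
y3 = s (x1 - x3) - y1 mod 47 = 24 * (24 - 11) - 39 = 38

2P = (11, 38)


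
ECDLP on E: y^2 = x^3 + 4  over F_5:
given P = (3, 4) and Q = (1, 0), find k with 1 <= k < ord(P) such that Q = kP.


Enumerate multiples of P until we hit Q = (1, 0):
  1P = (3, 4)
  2P = (0, 3)
  3P = (1, 0)
Match found at i = 3.

k = 3


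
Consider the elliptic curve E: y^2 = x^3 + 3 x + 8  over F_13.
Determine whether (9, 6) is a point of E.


Check whether y^2 = x^3 + 3 x + 8 (mod 13) for (x, y) = (9, 6).
LHS: y^2 = 6^2 mod 13 = 10
RHS: x^3 + 3 x + 8 = 9^3 + 3*9 + 8 mod 13 = 10
LHS = RHS

Yes, on the curve


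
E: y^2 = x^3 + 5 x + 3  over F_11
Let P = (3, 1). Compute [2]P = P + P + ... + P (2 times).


k = 2 = 10_2 (binary, LSB first: 01)
Double-and-add from P = (3, 1):
  bit 0 = 0: acc unchanged = O
  bit 1 = 1: acc = O + (8, 7) = (8, 7)

2P = (8, 7)


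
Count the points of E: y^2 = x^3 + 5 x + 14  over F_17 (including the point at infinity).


For each x in F_17, count y with y^2 = x^3 + 5 x + 14 mod 17:
  x = 2: RHS = 15, y in [7, 10]  -> 2 point(s)
  x = 4: RHS = 13, y in [8, 9]  -> 2 point(s)
  x = 7: RHS = 1, y in [1, 16]  -> 2 point(s)
  x = 12: RHS = 0, y in [0]  -> 1 point(s)
  x = 13: RHS = 15, y in [7, 10]  -> 2 point(s)
  x = 15: RHS = 13, y in [8, 9]  -> 2 point(s)
  x = 16: RHS = 8, y in [5, 12]  -> 2 point(s)
Affine points: 13. Add the point at infinity: total = 14.

#E(F_17) = 14


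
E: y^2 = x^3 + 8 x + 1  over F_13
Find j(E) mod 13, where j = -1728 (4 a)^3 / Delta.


Delta = -16(4 a^3 + 27 b^2) mod 13 = 2
-1728 * (4 a)^3 = -1728 * (4*8)^3 mod 13 = 8
j = 8 * 2^(-1) mod 13 = 4

j = 4 (mod 13)


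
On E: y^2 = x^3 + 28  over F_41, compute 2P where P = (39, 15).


Doubling: s = (3 x1^2 + a) / (2 y1)
s = (3*39^2 + 0) / (2*15) mod 41 = 25
x3 = s^2 - 2 x1 mod 41 = 25^2 - 2*39 = 14
y3 = s (x1 - x3) - y1 mod 41 = 25 * (39 - 14) - 15 = 36

2P = (14, 36)


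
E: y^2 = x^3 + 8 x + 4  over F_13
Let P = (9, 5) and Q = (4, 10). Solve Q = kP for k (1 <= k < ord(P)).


Enumerate multiples of P until we hit Q = (4, 10):
  1P = (9, 5)
  2P = (4, 10)
Match found at i = 2.

k = 2


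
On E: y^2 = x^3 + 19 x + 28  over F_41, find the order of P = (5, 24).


Compute successive multiples of P until we hit O:
  1P = (5, 24)
  2P = (8, 6)
  3P = (23, 2)
  4P = (15, 11)
  5P = (19, 27)
  6P = (16, 0)
  7P = (19, 14)
  8P = (15, 30)
  ... (continuing to 12P)
  12P = O

ord(P) = 12


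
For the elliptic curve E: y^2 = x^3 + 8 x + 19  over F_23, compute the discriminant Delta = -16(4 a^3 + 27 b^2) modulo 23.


4 a^3 + 27 b^2 = 4*8^3 + 27*19^2 = 2048 + 9747 = 11795
Delta = -16 * (11795) = -188720
Delta mod 23 = 18

Delta = 18 (mod 23)


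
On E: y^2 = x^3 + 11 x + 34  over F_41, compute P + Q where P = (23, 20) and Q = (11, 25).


P != Q, so use the chord formula.
s = (y2 - y1) / (x2 - x1) = (5) / (29) mod 41 = 3
x3 = s^2 - x1 - x2 mod 41 = 3^2 - 23 - 11 = 16
y3 = s (x1 - x3) - y1 mod 41 = 3 * (23 - 16) - 20 = 1

P + Q = (16, 1)


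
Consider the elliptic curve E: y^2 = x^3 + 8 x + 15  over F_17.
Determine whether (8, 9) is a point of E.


Check whether y^2 = x^3 + 8 x + 15 (mod 17) for (x, y) = (8, 9).
LHS: y^2 = 9^2 mod 17 = 13
RHS: x^3 + 8 x + 15 = 8^3 + 8*8 + 15 mod 17 = 13
LHS = RHS

Yes, on the curve


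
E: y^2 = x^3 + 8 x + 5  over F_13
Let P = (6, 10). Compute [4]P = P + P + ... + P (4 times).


k = 4 = 100_2 (binary, LSB first: 001)
Double-and-add from P = (6, 10):
  bit 0 = 0: acc unchanged = O
  bit 1 = 0: acc unchanged = O
  bit 2 = 1: acc = O + (6, 3) = (6, 3)

4P = (6, 3)


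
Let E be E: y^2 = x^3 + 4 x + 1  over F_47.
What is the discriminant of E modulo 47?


4 a^3 + 27 b^2 = 4*4^3 + 27*1^2 = 256 + 27 = 283
Delta = -16 * (283) = -4528
Delta mod 47 = 31

Delta = 31 (mod 47)


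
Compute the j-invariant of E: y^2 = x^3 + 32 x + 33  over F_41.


Delta = -16(4 a^3 + 27 b^2) mod 41 = 25
-1728 * (4 a)^3 = -1728 * (4*32)^3 mod 41 = 29
j = 29 * 25^(-1) mod 41 = 11

j = 11 (mod 41)


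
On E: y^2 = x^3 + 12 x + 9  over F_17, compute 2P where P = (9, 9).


Doubling: s = (3 x1^2 + a) / (2 y1)
s = (3*9^2 + 12) / (2*9) mod 17 = 0
x3 = s^2 - 2 x1 mod 17 = 0^2 - 2*9 = 16
y3 = s (x1 - x3) - y1 mod 17 = 0 * (9 - 16) - 9 = 8

2P = (16, 8)


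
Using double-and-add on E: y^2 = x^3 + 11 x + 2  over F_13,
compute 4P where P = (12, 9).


k = 4 = 100_2 (binary, LSB first: 001)
Double-and-add from P = (12, 9):
  bit 0 = 0: acc unchanged = O
  bit 1 = 0: acc unchanged = O
  bit 2 = 1: acc = O + (8, 2) = (8, 2)

4P = (8, 2)


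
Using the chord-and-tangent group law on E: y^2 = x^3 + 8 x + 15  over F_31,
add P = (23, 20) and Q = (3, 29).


P != Q, so use the chord formula.
s = (y2 - y1) / (x2 - x1) = (9) / (11) mod 31 = 29
x3 = s^2 - x1 - x2 mod 31 = 29^2 - 23 - 3 = 9
y3 = s (x1 - x3) - y1 mod 31 = 29 * (23 - 9) - 20 = 14

P + Q = (9, 14)


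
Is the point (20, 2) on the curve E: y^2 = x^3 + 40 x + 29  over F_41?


Check whether y^2 = x^3 + 40 x + 29 (mod 41) for (x, y) = (20, 2).
LHS: y^2 = 2^2 mod 41 = 4
RHS: x^3 + 40 x + 29 = 20^3 + 40*20 + 29 mod 41 = 14
LHS != RHS

No, not on the curve


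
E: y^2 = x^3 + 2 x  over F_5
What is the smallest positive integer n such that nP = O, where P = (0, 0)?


Compute successive multiples of P until we hit O:
  1P = (0, 0)
  2P = O

ord(P) = 2


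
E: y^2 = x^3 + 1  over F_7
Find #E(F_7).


For each x in F_7, count y with y^2 = x^3 + 0 x + 1 mod 7:
  x = 0: RHS = 1, y in [1, 6]  -> 2 point(s)
  x = 1: RHS = 2, y in [3, 4]  -> 2 point(s)
  x = 2: RHS = 2, y in [3, 4]  -> 2 point(s)
  x = 3: RHS = 0, y in [0]  -> 1 point(s)
  x = 4: RHS = 2, y in [3, 4]  -> 2 point(s)
  x = 5: RHS = 0, y in [0]  -> 1 point(s)
  x = 6: RHS = 0, y in [0]  -> 1 point(s)
Affine points: 11. Add the point at infinity: total = 12.

#E(F_7) = 12


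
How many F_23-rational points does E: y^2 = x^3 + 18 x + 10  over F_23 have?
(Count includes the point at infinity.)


For each x in F_23, count y with y^2 = x^3 + 18 x + 10 mod 23:
  x = 1: RHS = 6, y in [11, 12]  -> 2 point(s)
  x = 2: RHS = 8, y in [10, 13]  -> 2 point(s)
  x = 4: RHS = 8, y in [10, 13]  -> 2 point(s)
  x = 5: RHS = 18, y in [8, 15]  -> 2 point(s)
  x = 6: RHS = 12, y in [9, 14]  -> 2 point(s)
  x = 9: RHS = 4, y in [2, 21]  -> 2 point(s)
  x = 13: RHS = 3, y in [7, 16]  -> 2 point(s)
  x = 14: RHS = 16, y in [4, 19]  -> 2 point(s)
  x = 16: RHS = 1, y in [1, 22]  -> 2 point(s)
  x = 17: RHS = 8, y in [10, 13]  -> 2 point(s)
  x = 18: RHS = 2, y in [5, 18]  -> 2 point(s)
  x = 19: RHS = 12, y in [9, 14]  -> 2 point(s)
  x = 21: RHS = 12, y in [9, 14]  -> 2 point(s)
Affine points: 26. Add the point at infinity: total = 27.

#E(F_23) = 27


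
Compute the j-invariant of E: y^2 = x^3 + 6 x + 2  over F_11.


Delta = -16(4 a^3 + 27 b^2) mod 11 = 2
-1728 * (4 a)^3 = -1728 * (4*6)^3 mod 11 = 3
j = 3 * 2^(-1) mod 11 = 7

j = 7 (mod 11)


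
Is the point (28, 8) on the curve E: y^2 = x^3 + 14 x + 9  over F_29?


Check whether y^2 = x^3 + 14 x + 9 (mod 29) for (x, y) = (28, 8).
LHS: y^2 = 8^2 mod 29 = 6
RHS: x^3 + 14 x + 9 = 28^3 + 14*28 + 9 mod 29 = 23
LHS != RHS

No, not on the curve


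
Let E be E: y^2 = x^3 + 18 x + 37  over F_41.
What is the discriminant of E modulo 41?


4 a^3 + 27 b^2 = 4*18^3 + 27*37^2 = 23328 + 36963 = 60291
Delta = -16 * (60291) = -964656
Delta mod 41 = 33

Delta = 33 (mod 41)


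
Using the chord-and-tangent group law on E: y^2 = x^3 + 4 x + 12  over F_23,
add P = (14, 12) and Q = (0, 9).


P != Q, so use the chord formula.
s = (y2 - y1) / (x2 - x1) = (20) / (9) mod 23 = 15
x3 = s^2 - x1 - x2 mod 23 = 15^2 - 14 - 0 = 4
y3 = s (x1 - x3) - y1 mod 23 = 15 * (14 - 4) - 12 = 0

P + Q = (4, 0)


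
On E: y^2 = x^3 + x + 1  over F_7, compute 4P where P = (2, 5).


k = 4 = 100_2 (binary, LSB first: 001)
Double-and-add from P = (2, 5):
  bit 0 = 0: acc unchanged = O
  bit 1 = 0: acc unchanged = O
  bit 2 = 1: acc = O + (2, 2) = (2, 2)

4P = (2, 2)


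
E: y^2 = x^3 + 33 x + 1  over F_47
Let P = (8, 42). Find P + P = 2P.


Doubling: s = (3 x1^2 + a) / (2 y1)
s = (3*8^2 + 33) / (2*42) mod 47 = 1
x3 = s^2 - 2 x1 mod 47 = 1^2 - 2*8 = 32
y3 = s (x1 - x3) - y1 mod 47 = 1 * (8 - 32) - 42 = 28

2P = (32, 28)


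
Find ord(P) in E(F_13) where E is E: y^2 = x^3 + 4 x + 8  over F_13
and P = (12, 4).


Compute successive multiples of P until we hit O:
  1P = (12, 4)
  2P = (5, 7)
  3P = (6, 12)
  4P = (4, 7)
  5P = (1, 0)
  6P = (4, 6)
  7P = (6, 1)
  8P = (5, 6)
  ... (continuing to 10P)
  10P = O

ord(P) = 10


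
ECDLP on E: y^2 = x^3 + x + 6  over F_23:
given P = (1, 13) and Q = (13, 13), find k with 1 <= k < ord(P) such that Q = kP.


Enumerate multiples of P until we hit Q = (13, 13):
  1P = (1, 13)
  2P = (10, 21)
  3P = (2, 4)
  4P = (9, 13)
  5P = (13, 10)
  6P = (22, 21)
  7P = (16, 1)
  8P = (14, 2)
  9P = (3, 17)
  10P = (0, 12)
  11P = (0, 11)
  12P = (3, 6)
  13P = (14, 21)
  14P = (16, 22)
  15P = (22, 2)
  16P = (13, 13)
Match found at i = 16.

k = 16


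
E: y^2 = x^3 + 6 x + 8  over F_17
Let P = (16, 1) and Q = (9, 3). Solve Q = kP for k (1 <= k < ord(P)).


Enumerate multiples of P until we hit Q = (9, 3):
  1P = (16, 1)
  2P = (1, 7)
  3P = (9, 3)
Match found at i = 3.

k = 3


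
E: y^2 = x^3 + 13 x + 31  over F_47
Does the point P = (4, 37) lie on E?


Check whether y^2 = x^3 + 13 x + 31 (mod 47) for (x, y) = (4, 37).
LHS: y^2 = 37^2 mod 47 = 6
RHS: x^3 + 13 x + 31 = 4^3 + 13*4 + 31 mod 47 = 6
LHS = RHS

Yes, on the curve


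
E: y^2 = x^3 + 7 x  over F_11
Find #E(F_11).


For each x in F_11, count y with y^2 = x^3 + 7 x + 0 mod 11:
  x = 0: RHS = 0, y in [0]  -> 1 point(s)
  x = 2: RHS = 0, y in [0]  -> 1 point(s)
  x = 3: RHS = 4, y in [2, 9]  -> 2 point(s)
  x = 4: RHS = 4, y in [2, 9]  -> 2 point(s)
  x = 6: RHS = 5, y in [4, 7]  -> 2 point(s)
  x = 9: RHS = 0, y in [0]  -> 1 point(s)
  x = 10: RHS = 3, y in [5, 6]  -> 2 point(s)
Affine points: 11. Add the point at infinity: total = 12.

#E(F_11) = 12


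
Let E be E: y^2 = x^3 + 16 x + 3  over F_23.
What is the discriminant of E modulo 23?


4 a^3 + 27 b^2 = 4*16^3 + 27*3^2 = 16384 + 243 = 16627
Delta = -16 * (16627) = -266032
Delta mod 23 = 9

Delta = 9 (mod 23)


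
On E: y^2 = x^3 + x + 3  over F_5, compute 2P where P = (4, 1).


Doubling: s = (3 x1^2 + a) / (2 y1)
s = (3*4^2 + 1) / (2*1) mod 5 = 2
x3 = s^2 - 2 x1 mod 5 = 2^2 - 2*4 = 1
y3 = s (x1 - x3) - y1 mod 5 = 2 * (4 - 1) - 1 = 0

2P = (1, 0)


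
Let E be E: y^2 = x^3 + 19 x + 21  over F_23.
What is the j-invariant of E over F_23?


Delta = -16(4 a^3 + 27 b^2) mod 23 = 22
-1728 * (4 a)^3 = -1728 * (4*19)^3 mod 23 = 6
j = 6 * 22^(-1) mod 23 = 17

j = 17 (mod 23)


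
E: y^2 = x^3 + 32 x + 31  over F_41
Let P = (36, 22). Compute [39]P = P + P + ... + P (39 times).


k = 39 = 100111_2 (binary, LSB first: 111001)
Double-and-add from P = (36, 22):
  bit 0 = 1: acc = O + (36, 22) = (36, 22)
  bit 1 = 1: acc = (36, 22) + (2, 29) = (4, 10)
  bit 2 = 1: acc = (4, 10) + (21, 40) = (15, 14)
  bit 3 = 0: acc unchanged = (15, 14)
  bit 4 = 0: acc unchanged = (15, 14)
  bit 5 = 1: acc = (15, 14) + (18, 24) = (10, 30)

39P = (10, 30)


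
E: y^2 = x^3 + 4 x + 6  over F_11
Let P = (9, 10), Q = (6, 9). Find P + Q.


P != Q, so use the chord formula.
s = (y2 - y1) / (x2 - x1) = (10) / (8) mod 11 = 4
x3 = s^2 - x1 - x2 mod 11 = 4^2 - 9 - 6 = 1
y3 = s (x1 - x3) - y1 mod 11 = 4 * (9 - 1) - 10 = 0

P + Q = (1, 0)


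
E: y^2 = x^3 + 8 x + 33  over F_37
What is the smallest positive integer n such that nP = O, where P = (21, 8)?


Compute successive multiples of P until we hit O:
  1P = (21, 8)
  2P = (7, 5)
  3P = (30, 35)
  4P = (32, 33)
  5P = (28, 3)
  6P = (24, 10)
  7P = (13, 22)
  8P = (13, 15)
  ... (continuing to 15P)
  15P = O

ord(P) = 15


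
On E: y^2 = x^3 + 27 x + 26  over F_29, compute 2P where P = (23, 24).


Doubling: s = (3 x1^2 + a) / (2 y1)
s = (3*23^2 + 27) / (2*24) mod 29 = 1
x3 = s^2 - 2 x1 mod 29 = 1^2 - 2*23 = 13
y3 = s (x1 - x3) - y1 mod 29 = 1 * (23 - 13) - 24 = 15

2P = (13, 15)


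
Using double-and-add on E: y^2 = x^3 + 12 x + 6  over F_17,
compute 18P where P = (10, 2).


k = 18 = 10010_2 (binary, LSB first: 01001)
Double-and-add from P = (10, 2):
  bit 0 = 0: acc unchanged = O
  bit 1 = 1: acc = O + (12, 12) = (12, 12)
  bit 2 = 0: acc unchanged = (12, 12)
  bit 3 = 0: acc unchanged = (12, 12)
  bit 4 = 1: acc = (12, 12) + (7, 12) = (15, 5)

18P = (15, 5)


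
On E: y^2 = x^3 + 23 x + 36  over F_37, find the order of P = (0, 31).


Compute successive multiples of P until we hit O:
  1P = (0, 31)
  2P = (25, 20)
  3P = (28, 5)
  4P = (21, 7)
  5P = (9, 11)
  6P = (27, 29)
  7P = (13, 33)
  8P = (33, 18)
  ... (continuing to 31P)
  31P = O

ord(P) = 31


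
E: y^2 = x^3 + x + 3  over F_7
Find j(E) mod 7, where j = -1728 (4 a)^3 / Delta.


Delta = -16(4 a^3 + 27 b^2) mod 7 = 3
-1728 * (4 a)^3 = -1728 * (4*1)^3 mod 7 = 1
j = 1 * 3^(-1) mod 7 = 5

j = 5 (mod 7)


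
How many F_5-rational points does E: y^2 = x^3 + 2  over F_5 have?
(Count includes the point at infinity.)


For each x in F_5, count y with y^2 = x^3 + 0 x + 2 mod 5:
  x = 2: RHS = 0, y in [0]  -> 1 point(s)
  x = 3: RHS = 4, y in [2, 3]  -> 2 point(s)
  x = 4: RHS = 1, y in [1, 4]  -> 2 point(s)
Affine points: 5. Add the point at infinity: total = 6.

#E(F_5) = 6


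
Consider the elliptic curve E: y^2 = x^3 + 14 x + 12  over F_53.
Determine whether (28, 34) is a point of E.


Check whether y^2 = x^3 + 14 x + 12 (mod 53) for (x, y) = (28, 34).
LHS: y^2 = 34^2 mod 53 = 43
RHS: x^3 + 14 x + 12 = 28^3 + 14*28 + 12 mod 53 = 43
LHS = RHS

Yes, on the curve


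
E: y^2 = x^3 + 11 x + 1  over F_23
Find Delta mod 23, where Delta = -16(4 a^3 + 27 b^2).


4 a^3 + 27 b^2 = 4*11^3 + 27*1^2 = 5324 + 27 = 5351
Delta = -16 * (5351) = -85616
Delta mod 23 = 13

Delta = 13 (mod 23)


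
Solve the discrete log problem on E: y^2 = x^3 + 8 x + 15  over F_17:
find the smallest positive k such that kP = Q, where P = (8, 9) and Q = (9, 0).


Enumerate multiples of P until we hit Q = (9, 0):
  1P = (8, 9)
  2P = (0, 10)
  3P = (13, 15)
  4P = (9, 0)
Match found at i = 4.

k = 4


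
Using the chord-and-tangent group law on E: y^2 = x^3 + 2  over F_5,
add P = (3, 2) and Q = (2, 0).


P != Q, so use the chord formula.
s = (y2 - y1) / (x2 - x1) = (3) / (4) mod 5 = 2
x3 = s^2 - x1 - x2 mod 5 = 2^2 - 3 - 2 = 4
y3 = s (x1 - x3) - y1 mod 5 = 2 * (3 - 4) - 2 = 1

P + Q = (4, 1)


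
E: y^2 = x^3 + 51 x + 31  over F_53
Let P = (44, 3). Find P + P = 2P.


Doubling: s = (3 x1^2 + a) / (2 y1)
s = (3*44^2 + 51) / (2*3) mod 53 = 49
x3 = s^2 - 2 x1 mod 53 = 49^2 - 2*44 = 34
y3 = s (x1 - x3) - y1 mod 53 = 49 * (44 - 34) - 3 = 10

2P = (34, 10)


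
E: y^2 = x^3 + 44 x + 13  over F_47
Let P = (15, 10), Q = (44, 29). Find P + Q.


P != Q, so use the chord formula.
s = (y2 - y1) / (x2 - x1) = (19) / (29) mod 47 = 12
x3 = s^2 - x1 - x2 mod 47 = 12^2 - 15 - 44 = 38
y3 = s (x1 - x3) - y1 mod 47 = 12 * (15 - 38) - 10 = 43

P + Q = (38, 43)


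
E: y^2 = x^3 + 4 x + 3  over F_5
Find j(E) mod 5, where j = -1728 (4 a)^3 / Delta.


Delta = -16(4 a^3 + 27 b^2) mod 5 = 1
-1728 * (4 a)^3 = -1728 * (4*4)^3 mod 5 = 2
j = 2 * 1^(-1) mod 5 = 2

j = 2 (mod 5)


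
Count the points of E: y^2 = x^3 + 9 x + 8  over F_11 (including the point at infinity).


For each x in F_11, count y with y^2 = x^3 + 9 x + 8 mod 11:
  x = 2: RHS = 1, y in [1, 10]  -> 2 point(s)
  x = 4: RHS = 9, y in [3, 8]  -> 2 point(s)
  x = 6: RHS = 3, y in [5, 6]  -> 2 point(s)
  x = 8: RHS = 9, y in [3, 8]  -> 2 point(s)
  x = 9: RHS = 4, y in [2, 9]  -> 2 point(s)
  x = 10: RHS = 9, y in [3, 8]  -> 2 point(s)
Affine points: 12. Add the point at infinity: total = 13.

#E(F_11) = 13


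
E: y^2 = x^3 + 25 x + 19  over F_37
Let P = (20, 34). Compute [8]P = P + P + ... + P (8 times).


k = 8 = 1000_2 (binary, LSB first: 0001)
Double-and-add from P = (20, 34):
  bit 0 = 0: acc unchanged = O
  bit 1 = 0: acc unchanged = O
  bit 2 = 0: acc unchanged = O
  bit 3 = 1: acc = O + (28, 8) = (28, 8)

8P = (28, 8)


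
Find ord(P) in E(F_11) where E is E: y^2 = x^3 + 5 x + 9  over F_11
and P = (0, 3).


Compute successive multiples of P until we hit O:
  1P = (0, 3)
  2P = (1, 9)
  3P = (2, 7)
  4P = (2, 4)
  5P = (1, 2)
  6P = (0, 8)
  7P = O

ord(P) = 7


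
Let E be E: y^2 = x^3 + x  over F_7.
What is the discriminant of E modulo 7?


4 a^3 + 27 b^2 = 4*1^3 + 27*0^2 = 4 + 0 = 4
Delta = -16 * (4) = -64
Delta mod 7 = 6

Delta = 6 (mod 7)


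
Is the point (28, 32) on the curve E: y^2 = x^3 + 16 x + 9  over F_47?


Check whether y^2 = x^3 + 16 x + 9 (mod 47) for (x, y) = (28, 32).
LHS: y^2 = 32^2 mod 47 = 37
RHS: x^3 + 16 x + 9 = 28^3 + 16*28 + 9 mod 47 = 37
LHS = RHS

Yes, on the curve


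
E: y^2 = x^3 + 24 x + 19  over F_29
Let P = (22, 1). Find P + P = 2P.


Doubling: s = (3 x1^2 + a) / (2 y1)
s = (3*22^2 + 24) / (2*1) mod 29 = 13
x3 = s^2 - 2 x1 mod 29 = 13^2 - 2*22 = 9
y3 = s (x1 - x3) - y1 mod 29 = 13 * (22 - 9) - 1 = 23

2P = (9, 23)


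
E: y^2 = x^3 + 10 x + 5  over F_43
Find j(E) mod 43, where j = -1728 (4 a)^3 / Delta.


Delta = -16(4 a^3 + 27 b^2) mod 43 = 20
-1728 * (4 a)^3 = -1728 * (4*10)^3 mod 43 = 1
j = 1 * 20^(-1) mod 43 = 28

j = 28 (mod 43)


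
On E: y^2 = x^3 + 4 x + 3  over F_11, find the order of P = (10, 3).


Compute successive multiples of P until we hit O:
  1P = (10, 3)
  2P = (0, 5)
  3P = (5, 7)
  4P = (5, 4)
  5P = (0, 6)
  6P = (10, 8)
  7P = O

ord(P) = 7


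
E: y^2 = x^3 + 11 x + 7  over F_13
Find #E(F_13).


For each x in F_13, count y with y^2 = x^3 + 11 x + 7 mod 13:
  x = 6: RHS = 3, y in [4, 9]  -> 2 point(s)
  x = 8: RHS = 9, y in [3, 10]  -> 2 point(s)
  x = 9: RHS = 3, y in [4, 9]  -> 2 point(s)
  x = 10: RHS = 12, y in [5, 8]  -> 2 point(s)
  x = 11: RHS = 3, y in [4, 9]  -> 2 point(s)
Affine points: 10. Add the point at infinity: total = 11.

#E(F_13) = 11


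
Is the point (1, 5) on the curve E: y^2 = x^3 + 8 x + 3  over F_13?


Check whether y^2 = x^3 + 8 x + 3 (mod 13) for (x, y) = (1, 5).
LHS: y^2 = 5^2 mod 13 = 12
RHS: x^3 + 8 x + 3 = 1^3 + 8*1 + 3 mod 13 = 12
LHS = RHS

Yes, on the curve


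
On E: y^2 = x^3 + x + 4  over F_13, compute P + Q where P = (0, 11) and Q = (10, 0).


P != Q, so use the chord formula.
s = (y2 - y1) / (x2 - x1) = (2) / (10) mod 13 = 8
x3 = s^2 - x1 - x2 mod 13 = 8^2 - 0 - 10 = 2
y3 = s (x1 - x3) - y1 mod 13 = 8 * (0 - 2) - 11 = 12

P + Q = (2, 12)


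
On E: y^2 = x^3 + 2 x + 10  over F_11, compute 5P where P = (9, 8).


k = 5 = 101_2 (binary, LSB first: 101)
Double-and-add from P = (9, 8):
  bit 0 = 1: acc = O + (9, 8) = (9, 8)
  bit 1 = 0: acc unchanged = (9, 8)
  bit 2 = 1: acc = (9, 8) + (2, 0) = (4, 4)

5P = (4, 4)


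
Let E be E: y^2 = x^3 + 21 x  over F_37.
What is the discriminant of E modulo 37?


4 a^3 + 27 b^2 = 4*21^3 + 27*0^2 = 37044 + 0 = 37044
Delta = -16 * (37044) = -592704
Delta mod 37 = 36

Delta = 36 (mod 37)


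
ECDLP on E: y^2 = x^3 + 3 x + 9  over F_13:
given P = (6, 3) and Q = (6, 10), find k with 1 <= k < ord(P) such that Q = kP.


Enumerate multiples of P until we hit Q = (6, 10):
  1P = (6, 3)
  2P = (2, 6)
  3P = (8, 5)
  4P = (0, 3)
  5P = (7, 10)
  6P = (10, 8)
  7P = (1, 0)
  8P = (10, 5)
  9P = (7, 3)
  10P = (0, 10)
  11P = (8, 8)
  12P = (2, 7)
  13P = (6, 10)
Match found at i = 13.

k = 13


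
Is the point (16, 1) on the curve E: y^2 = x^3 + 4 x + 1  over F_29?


Check whether y^2 = x^3 + 4 x + 1 (mod 29) for (x, y) = (16, 1).
LHS: y^2 = 1^2 mod 29 = 1
RHS: x^3 + 4 x + 1 = 16^3 + 4*16 + 1 mod 29 = 14
LHS != RHS

No, not on the curve


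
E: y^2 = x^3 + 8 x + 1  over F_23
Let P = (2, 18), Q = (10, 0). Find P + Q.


P != Q, so use the chord formula.
s = (y2 - y1) / (x2 - x1) = (5) / (8) mod 23 = 15
x3 = s^2 - x1 - x2 mod 23 = 15^2 - 2 - 10 = 6
y3 = s (x1 - x3) - y1 mod 23 = 15 * (2 - 6) - 18 = 14

P + Q = (6, 14)


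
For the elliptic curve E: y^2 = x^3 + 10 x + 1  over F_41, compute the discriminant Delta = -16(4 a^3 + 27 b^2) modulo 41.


4 a^3 + 27 b^2 = 4*10^3 + 27*1^2 = 4000 + 27 = 4027
Delta = -16 * (4027) = -64432
Delta mod 41 = 20

Delta = 20 (mod 41)


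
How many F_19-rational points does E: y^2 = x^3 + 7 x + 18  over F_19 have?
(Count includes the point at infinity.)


For each x in F_19, count y with y^2 = x^3 + 7 x + 18 mod 19:
  x = 1: RHS = 7, y in [8, 11]  -> 2 point(s)
  x = 3: RHS = 9, y in [3, 16]  -> 2 point(s)
  x = 5: RHS = 7, y in [8, 11]  -> 2 point(s)
  x = 7: RHS = 11, y in [7, 12]  -> 2 point(s)
  x = 8: RHS = 16, y in [4, 15]  -> 2 point(s)
  x = 10: RHS = 5, y in [9, 10]  -> 2 point(s)
  x = 11: RHS = 1, y in [1, 18]  -> 2 point(s)
  x = 12: RHS = 6, y in [5, 14]  -> 2 point(s)
  x = 13: RHS = 7, y in [8, 11]  -> 2 point(s)
Affine points: 18. Add the point at infinity: total = 19.

#E(F_19) = 19


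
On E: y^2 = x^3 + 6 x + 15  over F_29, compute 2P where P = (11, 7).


Doubling: s = (3 x1^2 + a) / (2 y1)
s = (3*11^2 + 6) / (2*7) mod 29 = 16
x3 = s^2 - 2 x1 mod 29 = 16^2 - 2*11 = 2
y3 = s (x1 - x3) - y1 mod 29 = 16 * (11 - 2) - 7 = 21

2P = (2, 21)


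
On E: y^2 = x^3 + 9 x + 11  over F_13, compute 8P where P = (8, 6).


k = 8 = 1000_2 (binary, LSB first: 0001)
Double-and-add from P = (8, 6):
  bit 0 = 0: acc unchanged = O
  bit 1 = 0: acc unchanged = O
  bit 2 = 0: acc unchanged = O
  bit 3 = 1: acc = O + (12, 1) = (12, 1)

8P = (12, 1)


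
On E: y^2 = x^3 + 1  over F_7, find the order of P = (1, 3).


Compute successive multiples of P until we hit O:
  1P = (1, 3)
  2P = (0, 1)
  3P = (3, 0)
  4P = (0, 6)
  5P = (1, 4)
  6P = O

ord(P) = 6


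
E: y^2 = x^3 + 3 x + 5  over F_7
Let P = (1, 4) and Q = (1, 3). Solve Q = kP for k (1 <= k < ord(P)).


Enumerate multiples of P until we hit Q = (1, 3):
  1P = (1, 4)
  2P = (6, 1)
  3P = (4, 2)
  4P = (4, 5)
  5P = (6, 6)
  6P = (1, 3)
Match found at i = 6.

k = 6


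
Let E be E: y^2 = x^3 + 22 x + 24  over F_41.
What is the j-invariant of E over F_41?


Delta = -16(4 a^3 + 27 b^2) mod 41 = 27
-1728 * (4 a)^3 = -1728 * (4*22)^3 mod 41 = 16
j = 16 * 27^(-1) mod 41 = 34

j = 34 (mod 41)


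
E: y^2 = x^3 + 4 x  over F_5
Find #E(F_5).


For each x in F_5, count y with y^2 = x^3 + 4 x + 0 mod 5:
  x = 0: RHS = 0, y in [0]  -> 1 point(s)
  x = 1: RHS = 0, y in [0]  -> 1 point(s)
  x = 2: RHS = 1, y in [1, 4]  -> 2 point(s)
  x = 3: RHS = 4, y in [2, 3]  -> 2 point(s)
  x = 4: RHS = 0, y in [0]  -> 1 point(s)
Affine points: 7. Add the point at infinity: total = 8.

#E(F_5) = 8


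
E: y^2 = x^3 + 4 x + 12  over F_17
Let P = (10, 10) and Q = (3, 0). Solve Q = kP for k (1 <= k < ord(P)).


Enumerate multiples of P until we hit Q = (3, 0):
  1P = (10, 10)
  2P = (5, 15)
  3P = (3, 0)
Match found at i = 3.

k = 3


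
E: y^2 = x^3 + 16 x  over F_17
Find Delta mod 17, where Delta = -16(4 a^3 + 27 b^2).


4 a^3 + 27 b^2 = 4*16^3 + 27*0^2 = 16384 + 0 = 16384
Delta = -16 * (16384) = -262144
Delta mod 17 = 13

Delta = 13 (mod 17)


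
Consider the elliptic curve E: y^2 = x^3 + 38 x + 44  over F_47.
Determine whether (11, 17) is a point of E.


Check whether y^2 = x^3 + 38 x + 44 (mod 47) for (x, y) = (11, 17).
LHS: y^2 = 17^2 mod 47 = 7
RHS: x^3 + 38 x + 44 = 11^3 + 38*11 + 44 mod 47 = 7
LHS = RHS

Yes, on the curve


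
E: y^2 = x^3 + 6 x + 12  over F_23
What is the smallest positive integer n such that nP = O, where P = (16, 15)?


Compute successive multiples of P until we hit O:
  1P = (16, 15)
  2P = (20, 6)
  3P = (5, 12)
  4P = (15, 2)
  5P = (0, 9)
  6P = (19, 4)
  7P = (4, 10)
  8P = (11, 12)
  ... (continuing to 29P)
  29P = O

ord(P) = 29


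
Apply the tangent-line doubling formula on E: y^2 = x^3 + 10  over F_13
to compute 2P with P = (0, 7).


Doubling: s = (3 x1^2 + a) / (2 y1)
s = (3*0^2 + 0) / (2*7) mod 13 = 0
x3 = s^2 - 2 x1 mod 13 = 0^2 - 2*0 = 0
y3 = s (x1 - x3) - y1 mod 13 = 0 * (0 - 0) - 7 = 6

2P = (0, 6)


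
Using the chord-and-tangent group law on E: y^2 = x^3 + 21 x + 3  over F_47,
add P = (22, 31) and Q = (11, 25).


P != Q, so use the chord formula.
s = (y2 - y1) / (x2 - x1) = (41) / (36) mod 47 = 39
x3 = s^2 - x1 - x2 mod 47 = 39^2 - 22 - 11 = 31
y3 = s (x1 - x3) - y1 mod 47 = 39 * (22 - 31) - 31 = 41

P + Q = (31, 41)


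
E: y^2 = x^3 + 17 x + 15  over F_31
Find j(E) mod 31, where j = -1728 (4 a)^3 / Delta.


Delta = -16(4 a^3 + 27 b^2) mod 31 = 17
-1728 * (4 a)^3 = -1728 * (4*17)^3 mod 31 = 23
j = 23 * 17^(-1) mod 31 = 5

j = 5 (mod 31)


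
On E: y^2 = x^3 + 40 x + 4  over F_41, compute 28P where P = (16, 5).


k = 28 = 11100_2 (binary, LSB first: 00111)
Double-and-add from P = (16, 5):
  bit 0 = 0: acc unchanged = O
  bit 1 = 0: acc unchanged = O
  bit 2 = 1: acc = O + (40, 39) = (40, 39)
  bit 3 = 1: acc = (40, 39) + (33, 19) = (18, 18)
  bit 4 = 1: acc = (18, 18) + (15, 24) = (12, 11)

28P = (12, 11)


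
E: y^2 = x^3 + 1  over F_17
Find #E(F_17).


For each x in F_17, count y with y^2 = x^3 + 0 x + 1 mod 17:
  x = 0: RHS = 1, y in [1, 16]  -> 2 point(s)
  x = 1: RHS = 2, y in [6, 11]  -> 2 point(s)
  x = 2: RHS = 9, y in [3, 14]  -> 2 point(s)
  x = 6: RHS = 13, y in [8, 9]  -> 2 point(s)
  x = 7: RHS = 4, y in [2, 15]  -> 2 point(s)
  x = 9: RHS = 16, y in [4, 13]  -> 2 point(s)
  x = 10: RHS = 15, y in [7, 10]  -> 2 point(s)
  x = 14: RHS = 8, y in [5, 12]  -> 2 point(s)
  x = 16: RHS = 0, y in [0]  -> 1 point(s)
Affine points: 17. Add the point at infinity: total = 18.

#E(F_17) = 18


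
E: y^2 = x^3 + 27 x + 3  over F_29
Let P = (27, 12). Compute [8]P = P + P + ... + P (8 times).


k = 8 = 1000_2 (binary, LSB first: 0001)
Double-and-add from P = (27, 12):
  bit 0 = 0: acc unchanged = O
  bit 1 = 0: acc unchanged = O
  bit 2 = 0: acc unchanged = O
  bit 3 = 1: acc = O + (8, 21) = (8, 21)

8P = (8, 21)


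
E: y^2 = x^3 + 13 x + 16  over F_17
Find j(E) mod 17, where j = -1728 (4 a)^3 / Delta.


Delta = -16(4 a^3 + 27 b^2) mod 17 = 9
-1728 * (4 a)^3 = -1728 * (4*13)^3 mod 17 = 6
j = 6 * 9^(-1) mod 17 = 12

j = 12 (mod 17)


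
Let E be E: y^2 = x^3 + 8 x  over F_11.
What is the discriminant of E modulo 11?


4 a^3 + 27 b^2 = 4*8^3 + 27*0^2 = 2048 + 0 = 2048
Delta = -16 * (2048) = -32768
Delta mod 11 = 1

Delta = 1 (mod 11)


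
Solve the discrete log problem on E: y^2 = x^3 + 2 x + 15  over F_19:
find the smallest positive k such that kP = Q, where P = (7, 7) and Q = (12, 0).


Enumerate multiples of P until we hit Q = (12, 0):
  1P = (7, 7)
  2P = (16, 18)
  3P = (5, 6)
  4P = (12, 0)
Match found at i = 4.

k = 4


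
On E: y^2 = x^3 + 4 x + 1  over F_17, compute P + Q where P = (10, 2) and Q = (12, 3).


P != Q, so use the chord formula.
s = (y2 - y1) / (x2 - x1) = (1) / (2) mod 17 = 9
x3 = s^2 - x1 - x2 mod 17 = 9^2 - 10 - 12 = 8
y3 = s (x1 - x3) - y1 mod 17 = 9 * (10 - 8) - 2 = 16

P + Q = (8, 16)


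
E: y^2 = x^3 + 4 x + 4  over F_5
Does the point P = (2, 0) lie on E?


Check whether y^2 = x^3 + 4 x + 4 (mod 5) for (x, y) = (2, 0).
LHS: y^2 = 0^2 mod 5 = 0
RHS: x^3 + 4 x + 4 = 2^3 + 4*2 + 4 mod 5 = 0
LHS = RHS

Yes, on the curve


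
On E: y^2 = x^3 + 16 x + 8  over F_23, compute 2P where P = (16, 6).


Doubling: s = (3 x1^2 + a) / (2 y1)
s = (3*16^2 + 16) / (2*6) mod 23 = 4
x3 = s^2 - 2 x1 mod 23 = 4^2 - 2*16 = 7
y3 = s (x1 - x3) - y1 mod 23 = 4 * (16 - 7) - 6 = 7

2P = (7, 7)


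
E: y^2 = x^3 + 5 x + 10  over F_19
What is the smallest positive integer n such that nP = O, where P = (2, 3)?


Compute successive multiples of P until we hit O:
  1P = (2, 3)
  2P = (13, 7)
  3P = (9, 10)
  4P = (9, 9)
  5P = (13, 12)
  6P = (2, 16)
  7P = O

ord(P) = 7


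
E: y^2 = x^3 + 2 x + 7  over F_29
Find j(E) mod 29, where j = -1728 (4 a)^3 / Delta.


Delta = -16(4 a^3 + 27 b^2) mod 29 = 12
-1728 * (4 a)^3 = -1728 * (4*2)^3 mod 29 = 25
j = 25 * 12^(-1) mod 29 = 19

j = 19 (mod 29)


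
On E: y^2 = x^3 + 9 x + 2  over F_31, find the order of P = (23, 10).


Compute successive multiples of P until we hit O:
  1P = (23, 10)
  2P = (3, 5)
  3P = (7, 25)
  4P = (2, 11)
  5P = (15, 28)
  6P = (0, 8)
  7P = (10, 10)
  8P = (29, 21)
  ... (continuing to 31P)
  31P = O

ord(P) = 31


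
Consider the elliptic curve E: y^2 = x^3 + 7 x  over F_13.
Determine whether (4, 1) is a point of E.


Check whether y^2 = x^3 + 7 x + 0 (mod 13) for (x, y) = (4, 1).
LHS: y^2 = 1^2 mod 13 = 1
RHS: x^3 + 7 x + 0 = 4^3 + 7*4 + 0 mod 13 = 1
LHS = RHS

Yes, on the curve


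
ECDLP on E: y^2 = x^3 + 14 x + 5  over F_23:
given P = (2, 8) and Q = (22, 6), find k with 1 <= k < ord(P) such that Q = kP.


Enumerate multiples of P until we hit Q = (22, 6):
  1P = (2, 8)
  2P = (22, 17)
  3P = (8, 10)
  4P = (8, 13)
  5P = (22, 6)
Match found at i = 5.

k = 5


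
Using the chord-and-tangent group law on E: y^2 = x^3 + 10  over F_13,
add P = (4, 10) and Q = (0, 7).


P != Q, so use the chord formula.
s = (y2 - y1) / (x2 - x1) = (10) / (9) mod 13 = 4
x3 = s^2 - x1 - x2 mod 13 = 4^2 - 4 - 0 = 12
y3 = s (x1 - x3) - y1 mod 13 = 4 * (4 - 12) - 10 = 10

P + Q = (12, 10)


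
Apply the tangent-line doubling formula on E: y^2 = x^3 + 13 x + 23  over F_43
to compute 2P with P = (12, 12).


Doubling: s = (3 x1^2 + a) / (2 y1)
s = (3*12^2 + 13) / (2*12) mod 43 = 6
x3 = s^2 - 2 x1 mod 43 = 6^2 - 2*12 = 12
y3 = s (x1 - x3) - y1 mod 43 = 6 * (12 - 12) - 12 = 31

2P = (12, 31)


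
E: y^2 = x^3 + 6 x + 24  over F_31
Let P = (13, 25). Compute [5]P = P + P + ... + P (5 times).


k = 5 = 101_2 (binary, LSB first: 101)
Double-and-add from P = (13, 25):
  bit 0 = 1: acc = O + (13, 25) = (13, 25)
  bit 1 = 0: acc unchanged = (13, 25)
  bit 2 = 1: acc = (13, 25) + (3, 10) = (25, 19)

5P = (25, 19)


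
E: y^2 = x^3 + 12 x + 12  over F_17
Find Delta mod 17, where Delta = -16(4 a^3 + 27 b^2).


4 a^3 + 27 b^2 = 4*12^3 + 27*12^2 = 6912 + 3888 = 10800
Delta = -16 * (10800) = -172800
Delta mod 17 = 5

Delta = 5 (mod 17)


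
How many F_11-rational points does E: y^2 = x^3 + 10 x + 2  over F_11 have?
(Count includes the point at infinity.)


For each x in F_11, count y with y^2 = x^3 + 10 x + 2 mod 11:
  x = 3: RHS = 4, y in [2, 9]  -> 2 point(s)
  x = 5: RHS = 1, y in [1, 10]  -> 2 point(s)
  x = 6: RHS = 3, y in [5, 6]  -> 2 point(s)
  x = 8: RHS = 0, y in [0]  -> 1 point(s)
Affine points: 7. Add the point at infinity: total = 8.

#E(F_11) = 8


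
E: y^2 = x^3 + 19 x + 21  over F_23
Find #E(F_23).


For each x in F_23, count y with y^2 = x^3 + 19 x + 21 mod 23:
  x = 1: RHS = 18, y in [8, 15]  -> 2 point(s)
  x = 3: RHS = 13, y in [6, 17]  -> 2 point(s)
  x = 4: RHS = 0, y in [0]  -> 1 point(s)
  x = 6: RHS = 6, y in [11, 12]  -> 2 point(s)
  x = 8: RHS = 18, y in [8, 15]  -> 2 point(s)
  x = 9: RHS = 1, y in [1, 22]  -> 2 point(s)
  x = 13: RHS = 4, y in [2, 21]  -> 2 point(s)
  x = 14: RHS = 18, y in [8, 15]  -> 2 point(s)
  x = 15: RHS = 1, y in [1, 22]  -> 2 point(s)
  x = 17: RHS = 13, y in [6, 17]  -> 2 point(s)
  x = 18: RHS = 8, y in [10, 13]  -> 2 point(s)
  x = 20: RHS = 6, y in [11, 12]  -> 2 point(s)
  x = 22: RHS = 1, y in [1, 22]  -> 2 point(s)
Affine points: 25. Add the point at infinity: total = 26.

#E(F_23) = 26


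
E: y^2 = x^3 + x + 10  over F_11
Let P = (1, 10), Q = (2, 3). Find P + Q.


P != Q, so use the chord formula.
s = (y2 - y1) / (x2 - x1) = (4) / (1) mod 11 = 4
x3 = s^2 - x1 - x2 mod 11 = 4^2 - 1 - 2 = 2
y3 = s (x1 - x3) - y1 mod 11 = 4 * (1 - 2) - 10 = 8

P + Q = (2, 8)


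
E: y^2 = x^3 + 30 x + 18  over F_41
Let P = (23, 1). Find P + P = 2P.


Doubling: s = (3 x1^2 + a) / (2 y1)
s = (3*23^2 + 30) / (2*1) mod 41 = 9
x3 = s^2 - 2 x1 mod 41 = 9^2 - 2*23 = 35
y3 = s (x1 - x3) - y1 mod 41 = 9 * (23 - 35) - 1 = 14

2P = (35, 14)


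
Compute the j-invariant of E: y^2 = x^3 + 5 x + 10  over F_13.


Delta = -16(4 a^3 + 27 b^2) mod 13 = 7
-1728 * (4 a)^3 = -1728 * (4*5)^3 mod 13 = 5
j = 5 * 7^(-1) mod 13 = 10

j = 10 (mod 13)


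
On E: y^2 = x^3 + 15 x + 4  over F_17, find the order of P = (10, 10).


Compute successive multiples of P until we hit O:
  1P = (10, 10)
  2P = (6, 2)
  3P = (5, 0)
  4P = (6, 15)
  5P = (10, 7)
  6P = O

ord(P) = 6


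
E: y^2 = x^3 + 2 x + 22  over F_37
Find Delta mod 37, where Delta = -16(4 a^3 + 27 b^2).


4 a^3 + 27 b^2 = 4*2^3 + 27*22^2 = 32 + 13068 = 13100
Delta = -16 * (13100) = -209600
Delta mod 37 = 5

Delta = 5 (mod 37)


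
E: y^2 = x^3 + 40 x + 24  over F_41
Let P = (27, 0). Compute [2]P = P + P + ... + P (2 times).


k = 2 = 10_2 (binary, LSB first: 01)
Double-and-add from P = (27, 0):
  bit 0 = 0: acc unchanged = O
  bit 1 = 1: acc = O + O = O

2P = O


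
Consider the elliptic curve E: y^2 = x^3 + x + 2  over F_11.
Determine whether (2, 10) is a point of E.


Check whether y^2 = x^3 + 1 x + 2 (mod 11) for (x, y) = (2, 10).
LHS: y^2 = 10^2 mod 11 = 1
RHS: x^3 + 1 x + 2 = 2^3 + 1*2 + 2 mod 11 = 1
LHS = RHS

Yes, on the curve


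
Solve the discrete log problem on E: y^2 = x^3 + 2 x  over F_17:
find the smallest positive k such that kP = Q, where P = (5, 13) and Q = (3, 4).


Enumerate multiples of P until we hit Q = (3, 4):
  1P = (5, 13)
  2P = (8, 1)
  3P = (3, 13)
  4P = (9, 4)
  5P = (7, 0)
  6P = (9, 13)
  7P = (3, 4)
Match found at i = 7.

k = 7
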